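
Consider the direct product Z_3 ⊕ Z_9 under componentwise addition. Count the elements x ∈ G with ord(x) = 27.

An element (a,b) has order lcm(ord(a), ord(b)); count pairs with lcm equal to 27.
Enumerating gives 0 such elements.

0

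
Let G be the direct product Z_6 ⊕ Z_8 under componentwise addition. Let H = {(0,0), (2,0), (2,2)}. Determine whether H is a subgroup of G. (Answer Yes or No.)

(2,2) ∈ H but its inverse (4,6) ∉ H, so H is not a subgroup.

No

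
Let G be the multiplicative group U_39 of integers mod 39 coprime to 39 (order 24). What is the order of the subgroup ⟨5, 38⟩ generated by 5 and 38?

|⟨5⟩| = 4 and |⟨38⟩| = 2, so |H| is a multiple of lcm(4, 2) = 4 and divides |G| = 24.
Closing under the operation: H = {1, 5, 8, 14, 25, 31, 34, 38}, so |H| = 8.

8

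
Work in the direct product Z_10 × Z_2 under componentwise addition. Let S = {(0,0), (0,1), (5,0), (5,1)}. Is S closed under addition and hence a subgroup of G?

|S| = 4 divides |G| = 20, consistent with Lagrange.
S contains the identity, every element's inverse is in S, and S is closed under +: it is a subgroup.

Yes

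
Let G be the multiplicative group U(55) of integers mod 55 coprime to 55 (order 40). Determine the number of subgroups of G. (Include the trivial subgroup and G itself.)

|G| = 40, so by Lagrange every subgroup order divides 40. Divisors: 1, 2, 4, 5, 8, 10, 20, 40.
Subgroups by order — order 1: 1; order 2: 3; order 4: 3; order 5: 1; order 8: 1; order 10: 3; order 20: 3; order 40: 1.
Total: 1 + 3 + 3 + 1 + 1 + 3 + 3 + 1 = 16.

16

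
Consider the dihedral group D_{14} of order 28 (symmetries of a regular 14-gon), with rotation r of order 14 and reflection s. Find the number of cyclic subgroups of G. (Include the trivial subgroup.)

A cyclic subgroup of order d is generated by each of its φ(d) elements of order d, so the cyclic subgroups of order d number (#elements of order d)/φ(d).
Cyclic subgroups by order — order 1: 1; order 2: 15; order 7: 1; order 14: 1.
Total: 18.

18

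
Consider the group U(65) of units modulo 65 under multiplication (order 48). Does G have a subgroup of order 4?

Yes

4 | 48. A subgroup of order 4 is {1, 12, 14, 38}.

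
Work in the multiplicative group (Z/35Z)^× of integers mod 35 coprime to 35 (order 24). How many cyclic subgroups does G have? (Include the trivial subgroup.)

12

Each element a generates a cyclic subgroup ⟨a⟩; distinct elements may generate the same one (a cyclic group of order d has φ(d) generators).
Cyclic subgroups by order — order 1: 1; order 2: 3; order 3: 1; order 4: 2; order 6: 3; order 12: 2.
Total: 12.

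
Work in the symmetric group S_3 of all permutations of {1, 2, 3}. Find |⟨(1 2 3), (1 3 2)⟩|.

3

|⟨(1 2 3)⟩| = 3 and |⟨(1 3 2)⟩| = 3, so |H| is a multiple of lcm(3, 3) = 3 and divides |G| = 6.
Closing under the operation: H = {e, (1 2 3), (1 3 2)}, so |H| = 3.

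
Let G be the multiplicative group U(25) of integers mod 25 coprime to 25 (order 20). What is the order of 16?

Compute successive powers of 16 mod 25: 16, 6, 21, 11, 1; 16^5 ≡ 1 (mod 25).
So |⟨16⟩| = 5.

5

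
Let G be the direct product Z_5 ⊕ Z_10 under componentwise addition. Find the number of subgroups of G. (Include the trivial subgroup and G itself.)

|G| = 50, so by Lagrange every subgroup order divides 50. Divisors: 1, 2, 5, 10, 25, 50.
Subgroups by order — order 1: 1; order 2: 1; order 5: 6; order 10: 6; order 25: 1; order 50: 1.
Total: 1 + 1 + 6 + 6 + 1 + 1 = 16.

16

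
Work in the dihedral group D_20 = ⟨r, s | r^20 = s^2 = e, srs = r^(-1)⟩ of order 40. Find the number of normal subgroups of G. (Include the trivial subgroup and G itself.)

9

G has 48 subgroups. Checking conjugation-invariance by order — order 1: 1/1 normal; order 2: 1/21 normal; order 4: 1/11 normal; order 5: 1/1 normal; order 8: 0/5 normal; order 10: 1/5 normal; order 20: 3/3 normal; order 40: 1/1 normal.
Total normal subgroups: 9.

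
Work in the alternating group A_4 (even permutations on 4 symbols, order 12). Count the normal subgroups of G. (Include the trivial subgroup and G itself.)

3

G has 10 subgroups. Checking conjugation-invariance by order — order 1: 1/1 normal; order 2: 0/3 normal; order 3: 0/4 normal; order 4: 1/1 normal; order 12: 1/1 normal.
Total normal subgroups: 3.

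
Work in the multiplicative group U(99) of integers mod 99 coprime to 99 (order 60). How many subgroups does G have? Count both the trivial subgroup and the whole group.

20

|G| = 60, so by Lagrange every subgroup order divides 60. Divisors: 1, 2, 3, 4, 5, 6, 10, 12, 15, 20, 30, 60.
Subgroups by order — order 1: 1; order 2: 3; order 3: 1; order 4: 1; order 5: 1; order 6: 3; order 10: 3; order 12: 1; order 15: 1; order 20: 1; order 30: 3; order 60: 1.
Total: 1 + 3 + 1 + 1 + 1 + 3 + 3 + 1 + 1 + 1 + 3 + 1 = 20.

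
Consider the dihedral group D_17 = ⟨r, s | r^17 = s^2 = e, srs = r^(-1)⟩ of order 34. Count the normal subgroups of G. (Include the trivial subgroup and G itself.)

G has 20 subgroups. Checking conjugation-invariance by order — order 1: 1/1 normal; order 2: 0/17 normal; order 17: 1/1 normal; order 34: 1/1 normal.
Total normal subgroups: 3.

3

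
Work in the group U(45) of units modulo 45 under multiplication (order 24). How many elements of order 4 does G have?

4

The elements of order 4 are: 8, 17, 28, 37.
That's 4.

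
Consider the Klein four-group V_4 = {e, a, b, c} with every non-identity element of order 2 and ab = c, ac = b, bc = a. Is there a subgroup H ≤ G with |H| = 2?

2 | 4. A subgroup of order 2 is {e, a}.

Yes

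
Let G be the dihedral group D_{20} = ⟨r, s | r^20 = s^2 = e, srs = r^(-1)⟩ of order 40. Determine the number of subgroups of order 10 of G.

|G| = 40 and 10 | 40, so subgroups of order 10 are possible by Lagrange.
The subgroups of order 10 are: {e, r^2, r^4, r^6, r^8, r^10, r^12, r^14, r^16, r^18}; {e, r^4, r^8, r^12, r^16, r^2s, r^6s, r^10s, r^14s, r^18s}; {e, r^4, r^8, r^12, r^16, r^3s, r^7s, r^11s, r^15s, r^19s}; {e, r^4, r^8, r^12, r^16, s, r^4s, r^8s, r^12s, r^16s}; … (5 in all).
So G has 5 subgroups of order 10.

5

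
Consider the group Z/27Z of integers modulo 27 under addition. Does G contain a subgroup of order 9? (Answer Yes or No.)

Yes

9 | 27. A subgroup of order 9 is {0, 3, 6, 9, 12, 15, 18, 21, 24}.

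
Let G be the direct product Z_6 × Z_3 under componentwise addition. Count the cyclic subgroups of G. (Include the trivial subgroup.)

A cyclic subgroup of order d is generated by each of its φ(d) elements of order d, so the cyclic subgroups of order d number (#elements of order d)/φ(d).
Cyclic subgroups by order — order 1: 1; order 2: 1; order 3: 4; order 6: 4.
Total: 10.

10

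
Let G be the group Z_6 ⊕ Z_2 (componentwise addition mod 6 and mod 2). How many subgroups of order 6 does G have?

|G| = 12 and 6 | 12, so subgroups of order 6 are possible by Lagrange.
The subgroups of order 6 are: {(0,0), (0,1), (2,0), (2,1), (4,0), (4,1)}; {(0,0), (1,0), (2,0), (3,0), (4,0), (5,0)}; {(0,0), (1,1), (2,0), (3,1), (4,0), (5,1)}.
So G has 3 subgroups of order 6.

3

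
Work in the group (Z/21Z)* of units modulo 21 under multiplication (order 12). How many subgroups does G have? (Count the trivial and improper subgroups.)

|G| = 12, so by Lagrange every subgroup order divides 12. Divisors: 1, 2, 3, 4, 6, 12.
Subgroups by order — order 1: 1; order 2: 3; order 3: 1; order 4: 1; order 6: 3; order 12: 1.
Total: 1 + 3 + 1 + 1 + 3 + 1 = 10.

10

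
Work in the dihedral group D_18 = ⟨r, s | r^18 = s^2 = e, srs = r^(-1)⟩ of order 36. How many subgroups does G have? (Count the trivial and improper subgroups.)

|G| = 36, so by Lagrange every subgroup order divides 36. Divisors: 1, 2, 3, 4, 6, 9, 12, 18, 36.
Subgroups by order — order 1: 1; order 2: 19; order 3: 1; order 4: 9; order 6: 7; order 9: 1; order 12: 3; order 18: 3; order 36: 1.
Total: 1 + 19 + 1 + 9 + 7 + 1 + 3 + 3 + 1 = 45.

45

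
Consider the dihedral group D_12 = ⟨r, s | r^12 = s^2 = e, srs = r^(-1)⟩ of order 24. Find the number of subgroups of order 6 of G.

5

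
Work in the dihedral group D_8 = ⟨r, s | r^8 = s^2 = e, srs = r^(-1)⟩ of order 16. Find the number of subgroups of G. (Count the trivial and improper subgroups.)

|G| = 16, so by Lagrange every subgroup order divides 16. Divisors: 1, 2, 4, 8, 16.
Subgroups by order — order 1: 1; order 2: 9; order 4: 5; order 8: 3; order 16: 1.
Total: 1 + 9 + 5 + 3 + 1 = 19.

19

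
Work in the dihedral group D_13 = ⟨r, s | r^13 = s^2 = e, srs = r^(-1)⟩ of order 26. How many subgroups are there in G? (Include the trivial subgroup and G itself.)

16

|G| = 26, so by Lagrange every subgroup order divides 26. Divisors: 1, 2, 13, 26.
Subgroups by order — order 1: 1; order 2: 13; order 13: 1; order 26: 1.
Total: 1 + 13 + 1 + 1 = 16.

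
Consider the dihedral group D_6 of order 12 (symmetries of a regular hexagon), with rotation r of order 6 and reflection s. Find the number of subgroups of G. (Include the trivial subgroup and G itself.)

16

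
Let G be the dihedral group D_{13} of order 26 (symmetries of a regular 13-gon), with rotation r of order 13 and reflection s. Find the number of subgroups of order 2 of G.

13

|G| = 26 and 2 | 26, so subgroups of order 2 are possible by Lagrange.
The subgroups of order 2 are: {e, r^10s}; {e, r^11s}; {e, r^12s}; {e, r^2s}; … (13 in all).
So G has 13 subgroups of order 2.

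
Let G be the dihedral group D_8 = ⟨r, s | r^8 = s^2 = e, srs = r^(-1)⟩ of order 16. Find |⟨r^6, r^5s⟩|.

|⟨r^6⟩| = 4 and |⟨r^5s⟩| = 2, so |H| is a multiple of lcm(4, 2) = 4 and divides |G| = 16.
Closing under the operation: H = {e, r^2, r^4, r^6, rs, r^3s, r^5s, r^7s}, so |H| = 8.

8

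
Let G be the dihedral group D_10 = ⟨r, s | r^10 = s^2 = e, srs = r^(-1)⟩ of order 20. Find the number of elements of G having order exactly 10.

4

The elements of order 10 are: r, r^3, r^7, r^9.
That's 4.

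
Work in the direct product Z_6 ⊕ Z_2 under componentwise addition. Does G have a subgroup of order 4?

4 | 12. A subgroup of order 4 is {(0,0), (0,1), (3,0), (3,1)}.

Yes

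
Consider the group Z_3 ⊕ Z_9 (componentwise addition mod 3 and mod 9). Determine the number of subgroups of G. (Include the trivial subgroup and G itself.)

|G| = 27, so by Lagrange every subgroup order divides 27. Divisors: 1, 3, 9, 27.
Subgroups by order — order 1: 1; order 3: 4; order 9: 4; order 27: 1.
Total: 1 + 4 + 4 + 1 = 10.

10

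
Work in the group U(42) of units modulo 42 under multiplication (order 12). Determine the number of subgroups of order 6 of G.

|G| = 12 and 6 | 12, so subgroups of order 6 are possible by Lagrange.
The subgroups of order 6 are: {1, 11, 23, 25, 29, 37}; {1, 13, 19, 25, 31, 37}; {1, 5, 17, 25, 37, 41}.
So G has 3 subgroups of order 6.

3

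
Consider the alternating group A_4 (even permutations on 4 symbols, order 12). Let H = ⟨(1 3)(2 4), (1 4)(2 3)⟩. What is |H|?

|⟨(1 3)(2 4)⟩| = 2 and |⟨(1 4)(2 3)⟩| = 2, so |H| is a multiple of lcm(2, 2) = 2 and divides |G| = 12.
Closing under the operation: H = {e, (1 2)(3 4), (1 3)(2 4), (1 4)(2 3)}, so |H| = 4.

4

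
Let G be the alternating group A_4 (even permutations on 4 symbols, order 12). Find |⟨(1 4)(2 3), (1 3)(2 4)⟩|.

4

|⟨(1 4)(2 3)⟩| = 2 and |⟨(1 3)(2 4)⟩| = 2, so |H| is a multiple of lcm(2, 2) = 2 and divides |G| = 12.
Closing under the operation: H = {e, (1 2)(3 4), (1 3)(2 4), (1 4)(2 3)}, so |H| = 4.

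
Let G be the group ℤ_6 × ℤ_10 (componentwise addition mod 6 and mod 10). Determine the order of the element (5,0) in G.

6

The order of (5,0) in Z_6 × Z_10 is lcm(ord(5) in Z_6, ord(0) in Z_10).
ord(5) = 6 and ord(0) = 1, so |⟨(5,0)⟩| = lcm(6, 1) = 6.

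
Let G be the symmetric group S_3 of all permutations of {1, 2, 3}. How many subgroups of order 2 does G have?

3

|G| = 6 and 2 | 6, so subgroups of order 2 are possible by Lagrange.
The subgroups of order 2 are: {e, (1 2)}; {e, (1 3)}; {e, (2 3)}.
So G has 3 subgroups of order 2.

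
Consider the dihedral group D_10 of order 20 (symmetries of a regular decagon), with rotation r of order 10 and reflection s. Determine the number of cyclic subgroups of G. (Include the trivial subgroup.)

14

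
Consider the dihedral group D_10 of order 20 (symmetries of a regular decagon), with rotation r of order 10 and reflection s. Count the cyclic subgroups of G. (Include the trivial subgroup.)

14

A cyclic subgroup of order d is generated by each of its φ(d) elements of order d, so the cyclic subgroups of order d number (#elements of order d)/φ(d).
Cyclic subgroups by order — order 1: 1; order 2: 11; order 5: 1; order 10: 1.
Total: 14.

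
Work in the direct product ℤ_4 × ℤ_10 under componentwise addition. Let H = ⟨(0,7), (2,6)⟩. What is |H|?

|⟨(0,7)⟩| = 10 and |⟨(2,6)⟩| = 10, so |H| is a multiple of lcm(10, 10) = 10 and divides |G| = 40.
Closing under the operation: H = {(0,0), (0,1), (0,2), (0,3), (0,4), (0,5), (0,6), (0,7), (0,8), (0,9), (2,0), (2,1), (2,2), (2,3), (2,4), (2,5), (2,6), (2,7), (2,8), (2,9)}, so |H| = 20.

20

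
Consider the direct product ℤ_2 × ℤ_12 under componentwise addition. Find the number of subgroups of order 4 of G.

|G| = 24 and 4 | 24, so subgroups of order 4 are possible by Lagrange.
The subgroups of order 4 are: {(0,0), (0,3), (0,6), (0,9)}; {(0,0), (0,6), (1,0), (1,6)}; {(0,0), (0,6), (1,3), (1,9)}.
So G has 3 subgroups of order 4.

3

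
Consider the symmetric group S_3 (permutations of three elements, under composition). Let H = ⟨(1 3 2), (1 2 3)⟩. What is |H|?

3

|⟨(1 3 2)⟩| = 3 and |⟨(1 2 3)⟩| = 3, so |H| is a multiple of lcm(3, 3) = 3 and divides |G| = 6.
Closing under the operation: H = {e, (1 2 3), (1 3 2)}, so |H| = 3.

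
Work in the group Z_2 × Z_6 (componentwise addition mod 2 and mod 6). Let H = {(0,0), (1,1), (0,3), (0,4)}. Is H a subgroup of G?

No

(1,1) ∈ H but its inverse (1,5) ∉ H, so H is not a subgroup.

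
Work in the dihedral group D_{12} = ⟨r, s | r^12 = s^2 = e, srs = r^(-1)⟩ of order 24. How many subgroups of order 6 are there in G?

5

|G| = 24 and 6 | 24, so subgroups of order 6 are possible by Lagrange.
The subgroups of order 6 are: {e, r^2, r^4, r^6, r^8, r^10}; {e, r^4, r^8, r^2s, r^6s, r^10s}; {e, r^4, r^8, r^3s, r^7s, r^11s}; {e, r^4, r^8, s, r^4s, r^8s}; … (5 in all).
So G has 5 subgroups of order 6.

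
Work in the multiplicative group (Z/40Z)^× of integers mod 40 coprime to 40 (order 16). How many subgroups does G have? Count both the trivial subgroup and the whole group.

27

|G| = 16, so by Lagrange every subgroup order divides 16. Divisors: 1, 2, 4, 8, 16.
Subgroups by order — order 1: 1; order 2: 7; order 4: 11; order 8: 7; order 16: 1.
Total: 1 + 7 + 11 + 7 + 1 = 27.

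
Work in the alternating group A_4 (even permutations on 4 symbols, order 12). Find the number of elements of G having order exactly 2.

3

The elements of order 2 are: (1 2)(3 4), (1 3)(2 4), (1 4)(2 3).
That's 3.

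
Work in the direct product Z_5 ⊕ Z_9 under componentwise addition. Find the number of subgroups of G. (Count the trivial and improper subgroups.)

6

|G| = 45, so by Lagrange every subgroup order divides 45. Divisors: 1, 3, 5, 9, 15, 45.
Subgroups by order — order 1: 1; order 3: 1; order 5: 1; order 9: 1; order 15: 1; order 45: 1.
Total: 1 + 1 + 1 + 1 + 1 + 1 = 6.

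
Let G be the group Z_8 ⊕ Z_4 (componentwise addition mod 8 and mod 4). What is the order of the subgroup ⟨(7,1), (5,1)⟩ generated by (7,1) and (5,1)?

16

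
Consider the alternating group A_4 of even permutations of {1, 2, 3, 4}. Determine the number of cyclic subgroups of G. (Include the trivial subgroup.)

8

A cyclic subgroup of order d is generated by each of its φ(d) elements of order d, so the cyclic subgroups of order d number (#elements of order d)/φ(d).
Cyclic subgroups by order — order 1: 1; order 2: 3; order 3: 4.
Total: 8.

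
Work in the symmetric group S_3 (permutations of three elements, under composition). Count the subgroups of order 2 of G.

3

|G| = 6 and 2 | 6, so subgroups of order 2 are possible by Lagrange.
The subgroups of order 2 are: {e, (1 2)}; {e, (1 3)}; {e, (2 3)}.
So G has 3 subgroups of order 2.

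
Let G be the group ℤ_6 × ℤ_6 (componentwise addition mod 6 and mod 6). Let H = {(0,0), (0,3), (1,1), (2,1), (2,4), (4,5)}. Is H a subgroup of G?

(2,4) ∈ H but its inverse (4,2) ∉ H, so H is not a subgroup.

No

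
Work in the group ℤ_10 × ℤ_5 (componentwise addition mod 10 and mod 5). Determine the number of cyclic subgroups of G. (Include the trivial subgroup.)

Each element a generates a cyclic subgroup ⟨a⟩; distinct elements may generate the same one (a cyclic group of order d has φ(d) generators).
Cyclic subgroups by order — order 1: 1; order 2: 1; order 5: 6; order 10: 6.
Total: 14.

14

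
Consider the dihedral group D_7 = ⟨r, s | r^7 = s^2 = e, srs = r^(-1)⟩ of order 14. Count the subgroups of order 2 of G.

7

|G| = 14 and 2 | 14, so subgroups of order 2 are possible by Lagrange.
The subgroups of order 2 are: {e, r^2s}; {e, r^3s}; {e, r^4s}; {e, r^5s}; … (7 in all).
So G has 7 subgroups of order 2.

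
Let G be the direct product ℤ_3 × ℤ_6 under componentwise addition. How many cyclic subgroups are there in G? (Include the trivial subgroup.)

10

A cyclic subgroup of order d is generated by each of its φ(d) elements of order d, so the cyclic subgroups of order d number (#elements of order d)/φ(d).
Cyclic subgroups by order — order 1: 1; order 2: 1; order 3: 4; order 6: 4.
Total: 10.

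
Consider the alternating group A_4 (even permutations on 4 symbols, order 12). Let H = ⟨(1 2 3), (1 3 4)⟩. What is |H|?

12

|⟨(1 2 3)⟩| = 3 and |⟨(1 3 4)⟩| = 3, so |H| is a multiple of lcm(3, 3) = 3 and divides |G| = 12.
Closing {(1 2 3), (1 3 4)} under the group operation gives all of G, so |H| = 12.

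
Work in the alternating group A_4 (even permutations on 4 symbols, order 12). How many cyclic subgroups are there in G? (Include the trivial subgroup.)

8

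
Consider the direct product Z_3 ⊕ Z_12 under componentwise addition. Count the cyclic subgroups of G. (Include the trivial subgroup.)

Each element a generates a cyclic subgroup ⟨a⟩; distinct elements may generate the same one (a cyclic group of order d has φ(d) generators).
Cyclic subgroups by order — order 1: 1; order 2: 1; order 3: 4; order 4: 1; order 6: 4; order 12: 4.
Total: 15.

15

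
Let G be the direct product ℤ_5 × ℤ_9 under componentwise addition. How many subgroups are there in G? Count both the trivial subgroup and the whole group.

6

|G| = 45, so by Lagrange every subgroup order divides 45. Divisors: 1, 3, 5, 9, 15, 45.
Subgroups by order — order 1: 1; order 3: 1; order 5: 1; order 9: 1; order 15: 1; order 45: 1.
Total: 1 + 1 + 1 + 1 + 1 + 1 = 6.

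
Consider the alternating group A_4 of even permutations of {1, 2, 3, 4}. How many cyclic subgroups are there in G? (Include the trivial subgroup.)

Group the elements of G by the cyclic subgroup they generate; each cyclic subgroup of order d accounts for φ(d) elements.
Cyclic subgroups by order — order 1: 1; order 2: 3; order 3: 4.
Total: 8.

8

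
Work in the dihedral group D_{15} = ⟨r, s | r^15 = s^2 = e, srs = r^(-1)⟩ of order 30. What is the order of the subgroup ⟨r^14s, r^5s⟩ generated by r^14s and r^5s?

|⟨r^14s⟩| = 2 and |⟨r^5s⟩| = 2, so |H| is a multiple of lcm(2, 2) = 2 and divides |G| = 30.
Closing under the operation: H = {e, r^3, r^6, r^9, r^12, r^2s, r^5s, r^8s, r^11s, r^14s}, so |H| = 10.

10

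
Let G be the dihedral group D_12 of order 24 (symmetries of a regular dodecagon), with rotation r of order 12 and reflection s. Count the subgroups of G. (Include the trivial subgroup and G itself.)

34

|G| = 24, so by Lagrange every subgroup order divides 24. Divisors: 1, 2, 3, 4, 6, 8, 12, 24.
Subgroups by order — order 1: 1; order 2: 13; order 3: 1; order 4: 7; order 6: 5; order 8: 3; order 12: 3; order 24: 1.
Total: 1 + 13 + 1 + 7 + 5 + 3 + 3 + 1 = 34.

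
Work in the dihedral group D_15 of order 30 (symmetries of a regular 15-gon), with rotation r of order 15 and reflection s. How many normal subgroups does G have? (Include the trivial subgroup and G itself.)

G has 28 subgroups. Checking conjugation-invariance by order — order 1: 1/1 normal; order 2: 0/15 normal; order 3: 1/1 normal; order 5: 1/1 normal; order 6: 0/5 normal; order 10: 0/3 normal; order 15: 1/1 normal; order 30: 1/1 normal.
Total normal subgroups: 5.

5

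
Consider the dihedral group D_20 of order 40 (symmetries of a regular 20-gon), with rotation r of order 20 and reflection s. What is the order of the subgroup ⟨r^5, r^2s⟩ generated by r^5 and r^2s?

8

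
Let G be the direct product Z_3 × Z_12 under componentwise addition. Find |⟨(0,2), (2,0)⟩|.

18

|⟨(0,2)⟩| = 6 and |⟨(2,0)⟩| = 3, so |H| is a multiple of lcm(6, 3) = 6 and divides |G| = 36.
Closing under the operation: H = {(0,0), (0,2), (0,4), (0,6), (0,8), (0,10), (1,0), (1,2), (1,4), (1,6), (1,8), (1,10), (2,0), (2,2), (2,4), (2,6), (2,8), (2,10)}, so |H| = 18.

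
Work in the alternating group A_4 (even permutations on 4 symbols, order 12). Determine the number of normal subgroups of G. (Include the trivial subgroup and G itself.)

3

G has 10 subgroups. Checking conjugation-invariance by order — order 1: 1/1 normal; order 2: 0/3 normal; order 3: 0/4 normal; order 4: 1/1 normal; order 12: 1/1 normal.
Total normal subgroups: 3.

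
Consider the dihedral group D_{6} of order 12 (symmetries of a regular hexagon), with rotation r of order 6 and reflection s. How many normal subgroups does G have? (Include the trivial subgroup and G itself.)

7

G has 16 subgroups. Checking conjugation-invariance by order — order 1: 1/1 normal; order 2: 1/7 normal; order 3: 1/1 normal; order 4: 0/3 normal; order 6: 3/3 normal; order 12: 1/1 normal.
Total normal subgroups: 7.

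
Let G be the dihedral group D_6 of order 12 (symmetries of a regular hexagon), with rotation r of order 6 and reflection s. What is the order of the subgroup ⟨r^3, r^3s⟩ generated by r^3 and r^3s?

|⟨r^3⟩| = 2 and |⟨r^3s⟩| = 2, so |H| is a multiple of lcm(2, 2) = 2 and divides |G| = 12.
Closing under the operation: H = {e, r^3, s, r^3s}, so |H| = 4.

4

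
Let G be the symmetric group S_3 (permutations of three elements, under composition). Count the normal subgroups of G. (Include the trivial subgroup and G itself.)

3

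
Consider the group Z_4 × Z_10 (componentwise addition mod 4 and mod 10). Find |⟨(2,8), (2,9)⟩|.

20

|⟨(2,8)⟩| = 10 and |⟨(2,9)⟩| = 10, so |H| is a multiple of lcm(10, 10) = 10 and divides |G| = 40.
Closing under the operation: H = {(0,0), (0,1), (0,2), (0,3), (0,4), (0,5), (0,6), (0,7), (0,8), (0,9), (2,0), (2,1), (2,2), (2,3), (2,4), (2,5), (2,6), (2,7), (2,8), (2,9)}, so |H| = 20.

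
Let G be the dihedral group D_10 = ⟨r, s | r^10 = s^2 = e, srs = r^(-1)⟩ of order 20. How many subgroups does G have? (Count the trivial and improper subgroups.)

|G| = 20, so by Lagrange every subgroup order divides 20. Divisors: 1, 2, 4, 5, 10, 20.
Subgroups by order — order 1: 1; order 2: 11; order 4: 5; order 5: 1; order 10: 3; order 20: 1.
Total: 1 + 11 + 5 + 1 + 3 + 1 = 22.

22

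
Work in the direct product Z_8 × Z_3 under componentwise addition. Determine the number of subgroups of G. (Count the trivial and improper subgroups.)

|G| = 24, so by Lagrange every subgroup order divides 24. Divisors: 1, 2, 3, 4, 6, 8, 12, 24.
Subgroups by order — order 1: 1; order 2: 1; order 3: 1; order 4: 1; order 6: 1; order 8: 1; order 12: 1; order 24: 1.
Total: 1 + 1 + 1 + 1 + 1 + 1 + 1 + 1 = 8.

8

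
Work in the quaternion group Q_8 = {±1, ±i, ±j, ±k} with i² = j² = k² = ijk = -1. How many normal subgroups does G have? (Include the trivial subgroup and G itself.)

G has 6 subgroups. Checking conjugation-invariance by order — order 1: 1/1 normal; order 2: 1/1 normal; order 4: 3/3 normal; order 8: 1/1 normal.
Total normal subgroups: 6.

6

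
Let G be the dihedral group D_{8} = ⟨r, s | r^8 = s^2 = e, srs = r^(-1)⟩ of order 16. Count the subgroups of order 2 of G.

|G| = 16 and 2 | 16, so subgroups of order 2 are possible by Lagrange.
The subgroups of order 2 are: {e, r^2s}; {e, r^3s}; {e, r^4}; {e, r^4s}; … (9 in all).
So G has 9 subgroups of order 2.

9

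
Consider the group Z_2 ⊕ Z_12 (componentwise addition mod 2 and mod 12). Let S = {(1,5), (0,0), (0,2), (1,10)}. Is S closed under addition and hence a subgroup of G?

No

(0,2) ∈ S but its inverse (0,10) ∉ S, so S is not a subgroup.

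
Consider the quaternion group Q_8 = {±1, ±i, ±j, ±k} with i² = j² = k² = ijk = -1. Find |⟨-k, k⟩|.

|⟨-k⟩| = 4 and |⟨k⟩| = 4, so |H| is a multiple of lcm(4, 4) = 4 and divides |G| = 8.
Closing under the operation: H = {1, -1, k, -k}, so |H| = 4.

4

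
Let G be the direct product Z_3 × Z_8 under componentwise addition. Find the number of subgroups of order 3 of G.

|G| = 24 and 3 | 24, so subgroups of order 3 are possible by Lagrange.
The subgroups of order 3 are: {(0,0), (1,0), (2,0)}.
So G has 1 subgroup of order 3.

1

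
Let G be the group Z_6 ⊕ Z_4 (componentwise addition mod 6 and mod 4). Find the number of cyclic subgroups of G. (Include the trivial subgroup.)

12

Group the elements of G by the cyclic subgroup they generate; each cyclic subgroup of order d accounts for φ(d) elements.
Cyclic subgroups by order — order 1: 1; order 2: 3; order 3: 1; order 4: 2; order 6: 3; order 12: 2.
Total: 12.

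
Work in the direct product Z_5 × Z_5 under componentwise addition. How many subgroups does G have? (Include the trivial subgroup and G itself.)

8

|G| = 25, so by Lagrange every subgroup order divides 25. Divisors: 1, 5, 25.
Subgroups by order — order 1: 1; order 5: 6; order 25: 1.
Total: 1 + 6 + 1 = 8.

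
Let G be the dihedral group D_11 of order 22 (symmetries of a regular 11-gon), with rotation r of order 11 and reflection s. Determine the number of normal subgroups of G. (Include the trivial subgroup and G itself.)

3

G has 14 subgroups. Checking conjugation-invariance by order — order 1: 1/1 normal; order 2: 0/11 normal; order 11: 1/1 normal; order 22: 1/1 normal.
Total normal subgroups: 3.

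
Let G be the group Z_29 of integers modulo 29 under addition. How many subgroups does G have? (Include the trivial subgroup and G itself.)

2

Subgroups of the cyclic group Z_29 correspond bijectively to divisors of 29.
Divisors of 29: 1, 29.
So Z_29 has 2 subgroups.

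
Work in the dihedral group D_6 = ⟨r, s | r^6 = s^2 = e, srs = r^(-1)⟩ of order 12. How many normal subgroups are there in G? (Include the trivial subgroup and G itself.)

7

G has 16 subgroups. Checking conjugation-invariance by order — order 1: 1/1 normal; order 2: 1/7 normal; order 3: 1/1 normal; order 4: 0/3 normal; order 6: 3/3 normal; order 12: 1/1 normal.
Total normal subgroups: 7.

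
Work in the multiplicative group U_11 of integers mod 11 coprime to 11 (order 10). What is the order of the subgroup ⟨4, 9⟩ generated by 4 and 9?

5

|⟨4⟩| = 5 and |⟨9⟩| = 5, so |H| is a multiple of lcm(5, 5) = 5 and divides |G| = 10.
Closing under the operation: H = {1, 3, 4, 5, 9}, so |H| = 5.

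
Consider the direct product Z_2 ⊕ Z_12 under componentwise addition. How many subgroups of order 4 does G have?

3

|G| = 24 and 4 | 24, so subgroups of order 4 are possible by Lagrange.
The subgroups of order 4 are: {(0,0), (0,3), (0,6), (0,9)}; {(0,0), (0,6), (1,0), (1,6)}; {(0,0), (0,6), (1,3), (1,9)}.
So G has 3 subgroups of order 4.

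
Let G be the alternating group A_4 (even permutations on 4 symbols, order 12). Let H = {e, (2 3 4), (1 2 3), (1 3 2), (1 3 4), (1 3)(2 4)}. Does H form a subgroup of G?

No

(1 3 4) ∈ H but its inverse (1 4 3) ∉ H, so H is not a subgroup.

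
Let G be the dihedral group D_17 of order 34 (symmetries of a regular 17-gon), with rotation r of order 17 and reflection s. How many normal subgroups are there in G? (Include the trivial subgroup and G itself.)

3

G has 20 subgroups. Checking conjugation-invariance by order — order 1: 1/1 normal; order 2: 0/17 normal; order 17: 1/1 normal; order 34: 1/1 normal.
Total normal subgroups: 3.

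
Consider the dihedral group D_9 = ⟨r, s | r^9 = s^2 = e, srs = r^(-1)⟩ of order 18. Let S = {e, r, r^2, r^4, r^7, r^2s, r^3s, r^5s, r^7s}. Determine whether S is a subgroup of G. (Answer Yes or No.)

No

r^4 ∈ S but its inverse r^5 ∉ S, so S is not a subgroup.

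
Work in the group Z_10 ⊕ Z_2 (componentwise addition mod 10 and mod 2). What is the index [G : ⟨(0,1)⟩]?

|⟨(0,1)⟩| = 2 and |G| = 20.
By Lagrange, [G : H] = |G|/|H| = 20/2 = 10.

10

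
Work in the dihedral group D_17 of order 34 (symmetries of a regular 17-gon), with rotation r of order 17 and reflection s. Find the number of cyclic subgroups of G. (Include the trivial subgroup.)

Each element a generates a cyclic subgroup ⟨a⟩; distinct elements may generate the same one (a cyclic group of order d has φ(d) generators).
Cyclic subgroups by order — order 1: 1; order 2: 17; order 17: 1.
Total: 19.

19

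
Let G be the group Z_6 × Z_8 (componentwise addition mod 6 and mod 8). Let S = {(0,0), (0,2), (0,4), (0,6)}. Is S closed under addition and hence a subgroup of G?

Yes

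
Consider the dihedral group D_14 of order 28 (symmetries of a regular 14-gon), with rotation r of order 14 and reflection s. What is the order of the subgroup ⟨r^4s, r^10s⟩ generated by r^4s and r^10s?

14

|⟨r^4s⟩| = 2 and |⟨r^10s⟩| = 2, so |H| is a multiple of lcm(2, 2) = 2 and divides |G| = 28.
Closing under the operation: H = {e, r^2, r^4, r^6, r^8, r^10, r^12, s, r^2s, r^4s, r^6s, r^8s, r^10s, r^12s}, so |H| = 14.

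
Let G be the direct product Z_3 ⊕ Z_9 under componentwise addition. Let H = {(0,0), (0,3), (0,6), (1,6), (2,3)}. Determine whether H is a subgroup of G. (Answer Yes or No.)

No

|H| = 5 does not divide |G| = 27, so by Lagrange H is not a subgroup.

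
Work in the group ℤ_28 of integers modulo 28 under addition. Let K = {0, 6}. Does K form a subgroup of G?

No

6 ∈ K but its inverse 22 ∉ K, so K is not a subgroup.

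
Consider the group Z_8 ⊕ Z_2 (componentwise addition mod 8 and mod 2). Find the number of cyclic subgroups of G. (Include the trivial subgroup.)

8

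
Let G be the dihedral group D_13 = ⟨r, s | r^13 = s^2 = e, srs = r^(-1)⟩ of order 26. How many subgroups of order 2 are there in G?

|G| = 26 and 2 | 26, so subgroups of order 2 are possible by Lagrange.
The subgroups of order 2 are: {e, r^10s}; {e, r^11s}; {e, r^12s}; {e, r^2s}; … (13 in all).
So G has 13 subgroups of order 2.

13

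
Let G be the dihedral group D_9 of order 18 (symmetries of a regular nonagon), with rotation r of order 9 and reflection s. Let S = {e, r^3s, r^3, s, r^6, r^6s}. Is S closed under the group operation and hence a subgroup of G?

|S| = 6 divides |G| = 18, consistent with Lagrange.
S contains the identity, every element's inverse is in S, and S is closed under ·: it is a subgroup.

Yes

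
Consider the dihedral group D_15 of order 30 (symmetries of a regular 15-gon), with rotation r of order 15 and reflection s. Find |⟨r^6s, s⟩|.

|⟨r^6s⟩| = 2 and |⟨s⟩| = 2, so |H| is a multiple of lcm(2, 2) = 2 and divides |G| = 30.
Closing under the operation: H = {e, r^3, r^6, r^9, r^12, s, r^3s, r^6s, r^9s, r^12s}, so |H| = 10.

10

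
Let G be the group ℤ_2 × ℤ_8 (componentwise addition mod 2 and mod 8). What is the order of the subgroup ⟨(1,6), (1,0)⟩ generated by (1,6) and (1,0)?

|⟨(1,6)⟩| = 4 and |⟨(1,0)⟩| = 2, so |H| is a multiple of lcm(4, 2) = 4 and divides |G| = 16.
Closing under the operation: H = {(0,0), (0,2), (0,4), (0,6), (1,0), (1,2), (1,4), (1,6)}, so |H| = 8.

8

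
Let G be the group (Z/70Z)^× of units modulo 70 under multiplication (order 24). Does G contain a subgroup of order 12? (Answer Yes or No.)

Yes

12 | 24. A subgroup of order 12 is {1, 3, 9, 11, 13, 17, 27, 29, 33, 39, 47, 51}.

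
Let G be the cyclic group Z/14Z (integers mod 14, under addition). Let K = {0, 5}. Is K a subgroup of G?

No

5 ∈ K but its inverse 9 ∉ K, so K is not a subgroup.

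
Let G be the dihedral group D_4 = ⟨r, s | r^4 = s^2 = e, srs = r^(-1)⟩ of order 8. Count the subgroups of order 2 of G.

|G| = 8 and 2 | 8, so subgroups of order 2 are possible by Lagrange.
The subgroups of order 2 are: {e, r^2}; {e, r^2s}; {e, r^3s}; {e, rs}; … (5 in all).
So G has 5 subgroups of order 2.

5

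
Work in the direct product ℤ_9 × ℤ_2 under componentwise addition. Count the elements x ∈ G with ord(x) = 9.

An element (a,b) has order lcm(ord(a), ord(b)); count pairs with lcm equal to 9.
Enumerating gives 6 such elements.

6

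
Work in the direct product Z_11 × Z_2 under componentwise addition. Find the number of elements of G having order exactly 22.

10

An element (a,b) has order lcm(ord(a), ord(b)); count pairs with lcm equal to 22.
Enumerating gives 10 such elements.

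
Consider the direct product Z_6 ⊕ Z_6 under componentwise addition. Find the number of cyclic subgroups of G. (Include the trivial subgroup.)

Group the elements of G by the cyclic subgroup they generate; each cyclic subgroup of order d accounts for φ(d) elements.
Cyclic subgroups by order — order 1: 1; order 2: 3; order 3: 4; order 6: 12.
Total: 20.

20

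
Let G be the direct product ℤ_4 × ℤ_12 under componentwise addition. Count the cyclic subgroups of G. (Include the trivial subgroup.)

20

Each element a generates a cyclic subgroup ⟨a⟩; distinct elements may generate the same one (a cyclic group of order d has φ(d) generators).
Cyclic subgroups by order — order 1: 1; order 2: 3; order 3: 1; order 4: 6; order 6: 3; order 12: 6.
Total: 20.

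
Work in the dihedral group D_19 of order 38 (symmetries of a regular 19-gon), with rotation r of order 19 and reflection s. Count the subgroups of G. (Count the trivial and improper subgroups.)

22

|G| = 38, so by Lagrange every subgroup order divides 38. Divisors: 1, 2, 19, 38.
Subgroups by order — order 1: 1; order 2: 19; order 19: 1; order 38: 1.
Total: 1 + 19 + 1 + 1 = 22.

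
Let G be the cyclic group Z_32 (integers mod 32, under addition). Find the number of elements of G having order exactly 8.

4

In a cyclic group of order 32, the number of elements of order d (for d | 32) is φ(d).
φ(8) = 4.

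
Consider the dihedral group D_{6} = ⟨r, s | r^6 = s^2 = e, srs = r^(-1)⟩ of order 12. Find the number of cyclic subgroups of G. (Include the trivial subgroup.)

Group the elements of G by the cyclic subgroup they generate; each cyclic subgroup of order d accounts for φ(d) elements.
Cyclic subgroups by order — order 1: 1; order 2: 7; order 3: 1; order 6: 1.
Total: 10.

10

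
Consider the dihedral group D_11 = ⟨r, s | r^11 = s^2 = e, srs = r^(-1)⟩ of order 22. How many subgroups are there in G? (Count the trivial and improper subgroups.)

14

|G| = 22, so by Lagrange every subgroup order divides 22. Divisors: 1, 2, 11, 22.
Subgroups by order — order 1: 1; order 2: 11; order 11: 1; order 22: 1.
Total: 1 + 11 + 1 + 1 = 14.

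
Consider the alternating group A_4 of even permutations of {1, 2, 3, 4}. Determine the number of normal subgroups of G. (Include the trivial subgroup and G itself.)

3

G has 10 subgroups. Checking conjugation-invariance by order — order 1: 1/1 normal; order 2: 0/3 normal; order 3: 0/4 normal; order 4: 1/1 normal; order 12: 1/1 normal.
Total normal subgroups: 3.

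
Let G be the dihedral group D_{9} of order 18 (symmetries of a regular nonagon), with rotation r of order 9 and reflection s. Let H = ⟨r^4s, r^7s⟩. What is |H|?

6

|⟨r^4s⟩| = 2 and |⟨r^7s⟩| = 2, so |H| is a multiple of lcm(2, 2) = 2 and divides |G| = 18.
Closing under the operation: H = {e, r^3, r^6, rs, r^4s, r^7s}, so |H| = 6.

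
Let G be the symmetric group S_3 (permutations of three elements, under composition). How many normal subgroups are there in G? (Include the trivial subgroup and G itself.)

G has 6 subgroups. Checking conjugation-invariance by order — order 1: 1/1 normal; order 2: 0/3 normal; order 3: 1/1 normal; order 6: 1/1 normal.
Total normal subgroups: 3.

3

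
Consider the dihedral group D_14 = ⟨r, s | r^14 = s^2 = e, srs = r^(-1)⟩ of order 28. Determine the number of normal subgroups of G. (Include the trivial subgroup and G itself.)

G has 28 subgroups. Checking conjugation-invariance by order — order 1: 1/1 normal; order 2: 1/15 normal; order 4: 0/7 normal; order 7: 1/1 normal; order 14: 3/3 normal; order 28: 1/1 normal.
Total normal subgroups: 7.

7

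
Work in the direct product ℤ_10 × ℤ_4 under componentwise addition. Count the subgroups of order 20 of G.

3

|G| = 40 and 20 | 40, so subgroups of order 20 are possible by Lagrange.
The subgroups of order 20 are: {(0,0), (0,1), (0,2), (0,3), (2,0), (2,1), (2,2), (2,3), (4,0), (4,1), (4,2), (4,3), (6,0), (6,1), (6,2), (6,3), (8,0), (8,1), (8,2), (8,3)}; {(0,0), (0,2), (1,0), (1,2), (2,0), (2,2), (3,0), (3,2), (4,0), (4,2), (5,0), (5,2), (6,0), (6,2), (7,0), (7,2), (8,0), (8,2), (9,0), (9,2)}; {(0,0), (0,2), (1,1), (1,3), (2,0), (2,2), (3,1), (3,3), (4,0), (4,2), (5,1), (5,3), (6,0), (6,2), (7,1), (7,3), (8,0), (8,2), (9,1), (9,3)}.
So G has 3 subgroups of order 20.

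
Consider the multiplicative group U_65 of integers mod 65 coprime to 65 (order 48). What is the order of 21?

4

Compute successive powers of 21 mod 65: 21, 51, 31, 1; 21^4 ≡ 1 (mod 65).
So |⟨21⟩| = 4.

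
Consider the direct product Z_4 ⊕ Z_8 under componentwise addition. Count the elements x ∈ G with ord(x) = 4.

12

An element (a,b) has order lcm(ord(a), ord(b)); count pairs with lcm equal to 4.
Enumerating gives 12 such elements.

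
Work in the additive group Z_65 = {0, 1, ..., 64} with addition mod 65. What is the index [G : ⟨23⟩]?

1

|⟨23⟩| = 65 and |G| = 65.
By Lagrange, [G : H] = |G|/|H| = 65/65 = 1.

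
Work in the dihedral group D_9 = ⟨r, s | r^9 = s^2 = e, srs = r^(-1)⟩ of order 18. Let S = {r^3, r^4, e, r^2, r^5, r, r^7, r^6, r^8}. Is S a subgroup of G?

|S| = 9 divides |G| = 18, consistent with Lagrange.
S contains the identity, every element's inverse is in S, and S is closed under ·: it is a subgroup.
In fact S = ⟨r^4⟩.

Yes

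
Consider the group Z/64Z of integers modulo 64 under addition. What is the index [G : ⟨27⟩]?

1

|⟨27⟩| = 64 and |G| = 64.
By Lagrange, [G : H] = |G|/|H| = 64/64 = 1.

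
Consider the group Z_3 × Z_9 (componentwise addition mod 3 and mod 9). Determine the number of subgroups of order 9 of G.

4

|G| = 27 and 9 | 27, so subgroups of order 9 are possible by Lagrange.
The subgroups of order 9 are: {(0,0), (0,1), (0,2), (0,3), (0,4), (0,5), (0,6), (0,7), (0,8)}; {(0,0), (0,3), (0,6), (1,0), (1,3), (1,6), (2,0), (2,3), (2,6)}; {(0,0), (0,3), (0,6), (1,1), (1,4), (1,7), (2,2), (2,5), (2,8)}; {(0,0), (0,3), (0,6), (1,2), (1,5), (1,8), (2,1), (2,4), (2,7)}.
So G has 4 subgroups of order 9.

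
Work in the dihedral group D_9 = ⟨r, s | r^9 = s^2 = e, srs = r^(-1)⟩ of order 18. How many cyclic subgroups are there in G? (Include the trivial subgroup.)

12

A cyclic subgroup of order d is generated by each of its φ(d) elements of order d, so the cyclic subgroups of order d number (#elements of order d)/φ(d).
Cyclic subgroups by order — order 1: 1; order 2: 9; order 3: 1; order 9: 1.
Total: 12.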